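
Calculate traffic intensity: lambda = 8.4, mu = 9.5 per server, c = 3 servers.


rho = lambda / (c * mu) = 8.4 / (3 * 9.5) = 0.2947

0.2947


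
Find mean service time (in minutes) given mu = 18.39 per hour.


Mean service time = 60/mu = 60/18.39 = 3.26 minutes

3.26 minutes


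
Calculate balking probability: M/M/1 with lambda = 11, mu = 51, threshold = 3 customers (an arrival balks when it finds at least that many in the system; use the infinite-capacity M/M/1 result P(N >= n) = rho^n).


P(N >= 3) = rho^3 = (11/51)^3 = 0.01

0.01


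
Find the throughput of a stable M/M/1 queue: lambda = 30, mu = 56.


For a stable queue (lambda < mu), throughput = lambda = 30 per hour

30 per hour


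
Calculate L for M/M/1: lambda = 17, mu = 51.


rho = 17/51; L = rho/(1-rho) = 0.5

0.5


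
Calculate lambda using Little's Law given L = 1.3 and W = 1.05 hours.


lambda = L / W = 1.3 / 1.05 = 1.24 per hour

1.24 per hour


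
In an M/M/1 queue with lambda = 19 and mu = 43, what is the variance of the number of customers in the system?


rho = 19/43; Var(N) = rho/(1-rho)^2 = 1.42

1.42


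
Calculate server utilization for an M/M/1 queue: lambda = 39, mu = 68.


rho = lambda/mu = 39/68 = 0.5735

0.5735


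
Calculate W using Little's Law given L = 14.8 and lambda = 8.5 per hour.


W = L / lambda = 14.8 / 8.5 = 1.7412 hours

1.7412 hours


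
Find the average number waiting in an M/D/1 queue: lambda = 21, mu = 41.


M/D/1: Lq = rho^2 / (2*(1-rho)) where rho = 21/41; Lq = 0.27

0.27


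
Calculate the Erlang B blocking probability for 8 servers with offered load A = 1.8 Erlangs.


B(N,A) = (A^N/N!) / sum(A^k/k!, k=0..N) with N=8, A=1.8 = 0.0005

0.0005


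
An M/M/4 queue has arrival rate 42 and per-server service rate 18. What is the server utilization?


rho = lambda/(c*mu) = 42/(4*18) = 0.5833

0.5833


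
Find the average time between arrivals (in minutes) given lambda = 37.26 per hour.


Mean interarrival time = 60/lambda = 60/37.26 = 1.61 minutes

1.61 minutes


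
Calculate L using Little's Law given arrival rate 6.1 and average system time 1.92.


L = lambda * W = 6.1 * 1.92 = 11.71

11.71


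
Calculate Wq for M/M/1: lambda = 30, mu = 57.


rho = 30/57; Wq = rho/(mu - lambda) = 0.0195 hours

0.0195 hours


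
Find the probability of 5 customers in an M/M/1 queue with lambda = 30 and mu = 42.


rho = 30/42; P(n) = (1-rho)*rho^n = (1-30/42)*(30/42)^5 = 0.0531

0.0531


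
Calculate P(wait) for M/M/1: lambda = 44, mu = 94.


P(wait) = rho = lambda/mu = 44/94 = 0.4681

0.4681


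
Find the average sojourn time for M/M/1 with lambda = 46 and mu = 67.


W = 1/(mu - lambda) = 1/(67 - 46) = 0.0476 hours

0.0476 hours


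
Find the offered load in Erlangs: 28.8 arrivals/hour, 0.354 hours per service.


Offered load a = lambda * E[S] = 28.8 * 0.354 = 10.2 Erlangs

10.2 Erlangs


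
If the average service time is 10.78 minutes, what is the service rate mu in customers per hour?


mu = 60 / avg_service_time = 60 / 10.78 = 5.57 per hour

5.57 per hour


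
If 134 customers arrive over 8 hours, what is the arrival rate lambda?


lambda = total arrivals / time = 134 / 8 = 16.75 per hour

16.75 per hour


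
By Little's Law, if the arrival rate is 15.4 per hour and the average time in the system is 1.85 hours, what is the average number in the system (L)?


L = lambda * W = 15.4 * 1.85 = 28.49

28.49


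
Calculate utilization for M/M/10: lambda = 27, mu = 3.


rho = lambda/(c*mu) = 27/(10*3) = 0.9

0.9


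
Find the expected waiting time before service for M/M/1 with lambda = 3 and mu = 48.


rho = 3/48; Wq = rho/(mu - lambda) = 0.0014 hours

0.0014 hours


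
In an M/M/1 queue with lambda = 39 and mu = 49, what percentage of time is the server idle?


Idle fraction = (1 - rho) * 100 = (1 - 39/49) * 100 = 20.4%

20.4%


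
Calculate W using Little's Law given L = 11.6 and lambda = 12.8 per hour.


W = L / lambda = 11.6 / 12.8 = 0.9063 hours

0.9063 hours


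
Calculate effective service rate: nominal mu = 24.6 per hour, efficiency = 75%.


Effective rate = mu * efficiency = 24.6 * 0.75 = 18.45 per hour

18.45 per hour


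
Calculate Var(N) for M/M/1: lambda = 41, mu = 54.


rho = 41/54; Var(N) = rho/(1-rho)^2 = 13.1

13.1


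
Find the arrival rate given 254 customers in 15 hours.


lambda = total arrivals / time = 254 / 15 = 16.93 per hour

16.93 per hour


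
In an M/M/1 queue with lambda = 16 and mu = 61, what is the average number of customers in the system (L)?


rho = 16/61; L = rho/(1-rho) = 0.36

0.36


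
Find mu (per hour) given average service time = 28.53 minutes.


mu = 60 / avg_service_time = 60 / 28.53 = 2.1 per hour

2.1 per hour


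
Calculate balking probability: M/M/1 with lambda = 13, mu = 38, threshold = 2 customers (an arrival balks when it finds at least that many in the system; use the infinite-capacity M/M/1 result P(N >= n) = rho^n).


P(N >= 2) = rho^2 = (13/38)^2 = 0.117

0.117


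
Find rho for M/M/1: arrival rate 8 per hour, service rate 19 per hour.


rho = lambda/mu = 8/19 = 0.4211

0.4211


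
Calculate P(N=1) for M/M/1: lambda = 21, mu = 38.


rho = 21/38; P(n) = (1-rho)*rho^n = (1-21/38)*(21/38)^1 = 0.2472

0.2472


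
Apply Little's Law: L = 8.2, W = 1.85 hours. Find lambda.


lambda = L / W = 8.2 / 1.85 = 4.43 per hour

4.43 per hour


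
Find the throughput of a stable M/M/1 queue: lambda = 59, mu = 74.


For a stable queue (lambda < mu), throughput = lambda = 59 per hour

59 per hour


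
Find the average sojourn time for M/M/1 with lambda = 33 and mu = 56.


W = 1/(mu - lambda) = 1/(56 - 33) = 0.0435 hours

0.0435 hours


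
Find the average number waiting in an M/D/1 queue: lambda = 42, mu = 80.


M/D/1: Lq = rho^2 / (2*(1-rho)) where rho = 42/80; Lq = 0.29

0.29


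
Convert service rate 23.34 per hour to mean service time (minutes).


Mean service time = 60/mu = 60/23.34 = 2.57 minutes

2.57 minutes


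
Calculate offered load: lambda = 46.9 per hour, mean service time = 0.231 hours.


Offered load a = lambda * E[S] = 46.9 * 0.231 = 10.83 Erlangs

10.83 Erlangs


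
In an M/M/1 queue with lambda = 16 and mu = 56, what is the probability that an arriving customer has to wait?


P(wait) = rho = lambda/mu = 16/56 = 0.2857

0.2857


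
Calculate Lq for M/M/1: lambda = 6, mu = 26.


rho = 6/26; Lq = rho^2/(1-rho) = 0.07

0.07


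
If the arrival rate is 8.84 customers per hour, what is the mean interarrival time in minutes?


Mean interarrival time = 60/lambda = 60/8.84 = 6.79 minutes

6.79 minutes


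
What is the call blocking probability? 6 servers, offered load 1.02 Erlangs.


B(N,A) = (A^N/N!) / sum(A^k/k!, k=0..N) with N=6, A=1.02 = 0.0006

0.0006


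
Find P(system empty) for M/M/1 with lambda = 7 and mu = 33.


P0 = 1 - rho = 1 - 7/33 = 0.7879

0.7879


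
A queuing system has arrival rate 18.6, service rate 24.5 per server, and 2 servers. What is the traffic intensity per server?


rho = lambda / (c * mu) = 18.6 / (2 * 24.5) = 0.3796

0.3796


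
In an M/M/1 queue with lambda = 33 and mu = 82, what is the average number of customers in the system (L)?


rho = 33/82; L = rho/(1-rho) = 0.67

0.67


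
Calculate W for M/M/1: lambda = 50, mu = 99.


W = 1/(mu - lambda) = 1/(99 - 50) = 0.0204 hours

0.0204 hours


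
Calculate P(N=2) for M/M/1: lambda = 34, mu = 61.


rho = 34/61; P(n) = (1-rho)*rho^n = (1-34/61)*(34/61)^2 = 0.1375

0.1375


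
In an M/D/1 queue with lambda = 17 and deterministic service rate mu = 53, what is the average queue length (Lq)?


M/D/1: Lq = rho^2 / (2*(1-rho)) where rho = 17/53; Lq = 0.08

0.08


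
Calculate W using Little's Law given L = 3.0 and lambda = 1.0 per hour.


W = L / lambda = 3.0 / 1.0 = 3.0 hours

3.0 hours


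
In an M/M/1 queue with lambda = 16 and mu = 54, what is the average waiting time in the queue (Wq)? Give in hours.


rho = 16/54; Wq = rho/(mu - lambda) = 0.0078 hours

0.0078 hours


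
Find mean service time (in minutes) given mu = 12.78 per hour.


Mean service time = 60/mu = 60/12.78 = 4.69 minutes

4.69 minutes


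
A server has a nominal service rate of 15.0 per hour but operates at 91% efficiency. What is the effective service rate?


Effective rate = mu * efficiency = 15.0 * 0.91 = 13.65 per hour

13.65 per hour


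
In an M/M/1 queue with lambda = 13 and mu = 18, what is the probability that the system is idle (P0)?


P0 = 1 - rho = 1 - 13/18 = 0.2778

0.2778


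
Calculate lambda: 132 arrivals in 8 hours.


lambda = total arrivals / time = 132 / 8 = 16.5 per hour

16.5 per hour


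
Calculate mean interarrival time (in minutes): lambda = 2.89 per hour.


Mean interarrival time = 60/lambda = 60/2.89 = 20.76 minutes

20.76 minutes


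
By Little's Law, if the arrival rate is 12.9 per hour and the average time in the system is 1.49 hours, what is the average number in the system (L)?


L = lambda * W = 12.9 * 1.49 = 19.22

19.22


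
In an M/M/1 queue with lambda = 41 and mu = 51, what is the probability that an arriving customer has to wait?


P(wait) = rho = lambda/mu = 41/51 = 0.8039

0.8039


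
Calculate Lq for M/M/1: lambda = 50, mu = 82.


rho = 50/82; Lq = rho^2/(1-rho) = 0.95

0.95


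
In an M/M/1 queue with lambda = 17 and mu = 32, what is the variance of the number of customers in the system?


rho = 17/32; Var(N) = rho/(1-rho)^2 = 2.42

2.42


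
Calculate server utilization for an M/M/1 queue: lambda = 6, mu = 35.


rho = lambda/mu = 6/35 = 0.1714

0.1714


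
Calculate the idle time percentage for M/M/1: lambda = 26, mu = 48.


Idle fraction = (1 - rho) * 100 = (1 - 26/48) * 100 = 45.8%

45.8%


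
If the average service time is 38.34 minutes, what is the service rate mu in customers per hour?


mu = 60 / avg_service_time = 60 / 38.34 = 1.56 per hour

1.56 per hour


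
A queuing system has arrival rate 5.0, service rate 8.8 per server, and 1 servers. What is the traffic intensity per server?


rho = lambda / (c * mu) = 5.0 / (1 * 8.8) = 0.5682

0.5682


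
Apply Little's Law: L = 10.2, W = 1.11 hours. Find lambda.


lambda = L / W = 10.2 / 1.11 = 9.19 per hour

9.19 per hour


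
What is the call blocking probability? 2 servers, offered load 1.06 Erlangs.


B(N,A) = (A^N/N!) / sum(A^k/k!, k=0..N) with N=2, A=1.06 = 0.2143

0.2143


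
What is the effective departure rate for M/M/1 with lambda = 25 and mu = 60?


For a stable queue (lambda < mu), throughput = lambda = 25 per hour

25 per hour


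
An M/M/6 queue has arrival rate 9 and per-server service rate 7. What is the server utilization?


rho = lambda/(c*mu) = 9/(6*7) = 0.2143

0.2143


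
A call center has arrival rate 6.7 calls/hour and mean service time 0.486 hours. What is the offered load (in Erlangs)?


Offered load a = lambda * E[S] = 6.7 * 0.486 = 3.26 Erlangs

3.26 Erlangs


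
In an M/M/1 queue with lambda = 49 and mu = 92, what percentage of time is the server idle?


Idle fraction = (1 - rho) * 100 = (1 - 49/92) * 100 = 46.7%

46.7%


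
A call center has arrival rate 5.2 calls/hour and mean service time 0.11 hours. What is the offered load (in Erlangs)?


Offered load a = lambda * E[S] = 5.2 * 0.11 = 0.57 Erlangs

0.57 Erlangs


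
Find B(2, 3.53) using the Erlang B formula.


B(N,A) = (A^N/N!) / sum(A^k/k!, k=0..N) with N=2, A=3.53 = 0.579

0.579


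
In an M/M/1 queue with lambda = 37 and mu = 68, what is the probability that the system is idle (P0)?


P0 = 1 - rho = 1 - 37/68 = 0.4559

0.4559


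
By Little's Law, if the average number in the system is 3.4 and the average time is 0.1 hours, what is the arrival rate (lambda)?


lambda = L / W = 3.4 / 0.1 = 34.0 per hour

34.0 per hour


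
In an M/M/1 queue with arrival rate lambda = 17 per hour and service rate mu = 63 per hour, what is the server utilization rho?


rho = lambda/mu = 17/63 = 0.2698

0.2698


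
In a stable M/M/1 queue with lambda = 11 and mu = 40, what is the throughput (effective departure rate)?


For a stable queue (lambda < mu), throughput = lambda = 11 per hour

11 per hour


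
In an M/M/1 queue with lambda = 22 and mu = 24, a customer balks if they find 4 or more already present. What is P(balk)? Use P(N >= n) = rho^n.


P(N >= 4) = rho^4 = (22/24)^4 = 0.7061

0.7061


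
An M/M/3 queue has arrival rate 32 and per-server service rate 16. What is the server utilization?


rho = lambda/(c*mu) = 32/(3*16) = 0.6667

0.6667


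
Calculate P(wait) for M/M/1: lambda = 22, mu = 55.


P(wait) = rho = lambda/mu = 22/55 = 0.4

0.4


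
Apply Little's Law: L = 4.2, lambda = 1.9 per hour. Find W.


W = L / lambda = 4.2 / 1.9 = 2.2105 hours

2.2105 hours


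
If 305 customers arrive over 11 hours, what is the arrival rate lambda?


lambda = total arrivals / time = 305 / 11 = 27.73 per hour

27.73 per hour


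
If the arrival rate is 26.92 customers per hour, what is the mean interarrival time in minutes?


Mean interarrival time = 60/lambda = 60/26.92 = 2.23 minutes

2.23 minutes


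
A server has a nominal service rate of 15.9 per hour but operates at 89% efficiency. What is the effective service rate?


Effective rate = mu * efficiency = 15.9 * 0.89 = 14.15 per hour

14.15 per hour


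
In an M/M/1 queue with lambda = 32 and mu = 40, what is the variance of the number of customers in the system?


rho = 32/40; Var(N) = rho/(1-rho)^2 = 20.0

20.0


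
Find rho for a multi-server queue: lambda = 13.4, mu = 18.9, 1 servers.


rho = lambda / (c * mu) = 13.4 / (1 * 18.9) = 0.709

0.709


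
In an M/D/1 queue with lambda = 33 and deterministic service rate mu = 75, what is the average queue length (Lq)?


M/D/1: Lq = rho^2 / (2*(1-rho)) where rho = 33/75; Lq = 0.17

0.17


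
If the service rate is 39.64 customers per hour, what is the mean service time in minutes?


Mean service time = 60/mu = 60/39.64 = 1.51 minutes

1.51 minutes


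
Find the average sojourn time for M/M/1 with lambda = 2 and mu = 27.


W = 1/(mu - lambda) = 1/(27 - 2) = 0.04 hours

0.04 hours


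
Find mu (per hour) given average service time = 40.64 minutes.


mu = 60 / avg_service_time = 60 / 40.64 = 1.48 per hour

1.48 per hour


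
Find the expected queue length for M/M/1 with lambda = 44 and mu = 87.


rho = 44/87; Lq = rho^2/(1-rho) = 0.52

0.52


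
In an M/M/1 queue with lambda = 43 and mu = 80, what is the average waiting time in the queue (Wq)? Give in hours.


rho = 43/80; Wq = rho/(mu - lambda) = 0.0145 hours

0.0145 hours


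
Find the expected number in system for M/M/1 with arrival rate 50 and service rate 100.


rho = 50/100; L = rho/(1-rho) = 1.0

1.0


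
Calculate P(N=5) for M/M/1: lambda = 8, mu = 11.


rho = 8/11; P(n) = (1-rho)*rho^n = (1-8/11)*(8/11)^5 = 0.0555

0.0555


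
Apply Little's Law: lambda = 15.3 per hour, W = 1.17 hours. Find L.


L = lambda * W = 15.3 * 1.17 = 17.9

17.9


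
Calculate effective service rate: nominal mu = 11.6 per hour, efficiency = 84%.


Effective rate = mu * efficiency = 11.6 * 0.84 = 9.74 per hour

9.74 per hour


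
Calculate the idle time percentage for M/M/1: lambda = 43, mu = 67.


Idle fraction = (1 - rho) * 100 = (1 - 43/67) * 100 = 35.8%

35.8%


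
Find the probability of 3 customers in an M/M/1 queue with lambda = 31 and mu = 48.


rho = 31/48; P(n) = (1-rho)*rho^n = (1-31/48)*(31/48)^3 = 0.0954

0.0954


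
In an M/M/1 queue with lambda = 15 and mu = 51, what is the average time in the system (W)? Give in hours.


W = 1/(mu - lambda) = 1/(51 - 15) = 0.0278 hours

0.0278 hours


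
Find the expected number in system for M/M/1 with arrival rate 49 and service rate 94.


rho = 49/94; L = rho/(1-rho) = 1.09

1.09


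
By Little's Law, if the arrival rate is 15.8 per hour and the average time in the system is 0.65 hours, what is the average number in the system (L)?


L = lambda * W = 15.8 * 0.65 = 10.27

10.27


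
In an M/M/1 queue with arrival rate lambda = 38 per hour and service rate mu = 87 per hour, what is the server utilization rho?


rho = lambda/mu = 38/87 = 0.4368

0.4368


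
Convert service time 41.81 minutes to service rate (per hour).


mu = 60 / avg_service_time = 60 / 41.81 = 1.44 per hour

1.44 per hour


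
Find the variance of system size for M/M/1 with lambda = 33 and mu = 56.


rho = 33/56; Var(N) = rho/(1-rho)^2 = 3.49

3.49


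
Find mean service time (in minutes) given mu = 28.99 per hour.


Mean service time = 60/mu = 60/28.99 = 2.07 minutes

2.07 minutes


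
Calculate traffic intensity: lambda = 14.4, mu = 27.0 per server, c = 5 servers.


rho = lambda / (c * mu) = 14.4 / (5 * 27.0) = 0.1067

0.1067


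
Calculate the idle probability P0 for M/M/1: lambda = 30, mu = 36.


P0 = 1 - rho = 1 - 30/36 = 0.1667

0.1667


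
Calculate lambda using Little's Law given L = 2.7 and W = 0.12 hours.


lambda = L / W = 2.7 / 0.12 = 22.5 per hour

22.5 per hour


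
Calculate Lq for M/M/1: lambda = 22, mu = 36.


rho = 22/36; Lq = rho^2/(1-rho) = 0.96

0.96


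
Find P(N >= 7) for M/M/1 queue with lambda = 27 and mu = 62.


P(N >= 7) = rho^7 = (27/62)^7 = 0.003

0.003


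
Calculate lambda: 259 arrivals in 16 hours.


lambda = total arrivals / time = 259 / 16 = 16.19 per hour

16.19 per hour


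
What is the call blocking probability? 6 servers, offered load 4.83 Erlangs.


B(N,A) = (A^N/N!) / sum(A^k/k!, k=0..N) with N=6, A=4.83 = 0.179

0.179


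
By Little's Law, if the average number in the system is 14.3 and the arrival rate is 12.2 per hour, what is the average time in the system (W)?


W = L / lambda = 14.3 / 12.2 = 1.1721 hours

1.1721 hours


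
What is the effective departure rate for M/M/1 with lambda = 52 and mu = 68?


For a stable queue (lambda < mu), throughput = lambda = 52 per hour

52 per hour


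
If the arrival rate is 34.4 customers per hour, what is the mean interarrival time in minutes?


Mean interarrival time = 60/lambda = 60/34.4 = 1.74 minutes

1.74 minutes


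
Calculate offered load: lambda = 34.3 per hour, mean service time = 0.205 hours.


Offered load a = lambda * E[S] = 34.3 * 0.205 = 7.03 Erlangs

7.03 Erlangs


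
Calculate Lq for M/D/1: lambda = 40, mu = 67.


M/D/1: Lq = rho^2 / (2*(1-rho)) where rho = 40/67; Lq = 0.44

0.44


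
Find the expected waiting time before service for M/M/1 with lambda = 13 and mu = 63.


rho = 13/63; Wq = rho/(mu - lambda) = 0.0041 hours

0.0041 hours


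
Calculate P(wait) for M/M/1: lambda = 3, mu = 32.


P(wait) = rho = lambda/mu = 3/32 = 0.0938

0.0938


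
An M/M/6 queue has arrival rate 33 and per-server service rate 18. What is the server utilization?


rho = lambda/(c*mu) = 33/(6*18) = 0.3056

0.3056


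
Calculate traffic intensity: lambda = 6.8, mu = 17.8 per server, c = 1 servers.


rho = lambda / (c * mu) = 6.8 / (1 * 17.8) = 0.382

0.382


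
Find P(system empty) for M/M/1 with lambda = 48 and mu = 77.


P0 = 1 - rho = 1 - 48/77 = 0.3766

0.3766


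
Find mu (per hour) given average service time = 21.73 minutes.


mu = 60 / avg_service_time = 60 / 21.73 = 2.76 per hour

2.76 per hour


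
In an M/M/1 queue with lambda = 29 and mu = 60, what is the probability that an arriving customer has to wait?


P(wait) = rho = lambda/mu = 29/60 = 0.4833

0.4833


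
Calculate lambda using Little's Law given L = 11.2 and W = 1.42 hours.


lambda = L / W = 11.2 / 1.42 = 7.89 per hour

7.89 per hour


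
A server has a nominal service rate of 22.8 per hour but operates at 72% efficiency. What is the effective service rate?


Effective rate = mu * efficiency = 22.8 * 0.72 = 16.42 per hour

16.42 per hour


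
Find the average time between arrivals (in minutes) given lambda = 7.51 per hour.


Mean interarrival time = 60/lambda = 60/7.51 = 7.99 minutes

7.99 minutes


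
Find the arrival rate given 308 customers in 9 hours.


lambda = total arrivals / time = 308 / 9 = 34.22 per hour

34.22 per hour


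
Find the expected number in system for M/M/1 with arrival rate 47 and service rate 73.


rho = 47/73; L = rho/(1-rho) = 1.81

1.81


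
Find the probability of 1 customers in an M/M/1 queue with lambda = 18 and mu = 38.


rho = 18/38; P(n) = (1-rho)*rho^n = (1-18/38)*(18/38)^1 = 0.2493

0.2493


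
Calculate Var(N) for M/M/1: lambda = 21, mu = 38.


rho = 21/38; Var(N) = rho/(1-rho)^2 = 2.76

2.76


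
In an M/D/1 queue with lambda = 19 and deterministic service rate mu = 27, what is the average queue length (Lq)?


M/D/1: Lq = rho^2 / (2*(1-rho)) where rho = 19/27; Lq = 0.84

0.84


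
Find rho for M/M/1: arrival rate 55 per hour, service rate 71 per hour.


rho = lambda/mu = 55/71 = 0.7746

0.7746


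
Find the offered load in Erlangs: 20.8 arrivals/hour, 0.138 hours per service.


Offered load a = lambda * E[S] = 20.8 * 0.138 = 2.87 Erlangs

2.87 Erlangs


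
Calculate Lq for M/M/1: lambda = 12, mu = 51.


rho = 12/51; Lq = rho^2/(1-rho) = 0.07

0.07


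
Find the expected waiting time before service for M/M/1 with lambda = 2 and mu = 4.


rho = 2/4; Wq = rho/(mu - lambda) = 0.25 hours

0.25 hours


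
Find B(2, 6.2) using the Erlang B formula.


B(N,A) = (A^N/N!) / sum(A^k/k!, k=0..N) with N=2, A=6.2 = 0.7275

0.7275


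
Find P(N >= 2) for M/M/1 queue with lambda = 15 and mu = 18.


P(N >= 2) = rho^2 = (15/18)^2 = 0.6944

0.6944


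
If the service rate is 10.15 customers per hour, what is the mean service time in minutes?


Mean service time = 60/mu = 60/10.15 = 5.91 minutes

5.91 minutes


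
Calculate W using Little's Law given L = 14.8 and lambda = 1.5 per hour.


W = L / lambda = 14.8 / 1.5 = 9.8667 hours

9.8667 hours


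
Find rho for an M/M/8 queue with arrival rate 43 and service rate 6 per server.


rho = lambda/(c*mu) = 43/(8*6) = 0.8958

0.8958


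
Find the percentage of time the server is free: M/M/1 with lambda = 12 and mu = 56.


Idle fraction = (1 - rho) * 100 = (1 - 12/56) * 100 = 78.6%

78.6%


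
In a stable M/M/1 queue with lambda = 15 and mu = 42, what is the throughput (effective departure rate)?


For a stable queue (lambda < mu), throughput = lambda = 15 per hour

15 per hour


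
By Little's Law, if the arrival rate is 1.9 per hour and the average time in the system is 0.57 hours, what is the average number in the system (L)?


L = lambda * W = 1.9 * 0.57 = 1.08

1.08


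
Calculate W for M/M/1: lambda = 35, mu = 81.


W = 1/(mu - lambda) = 1/(81 - 35) = 0.0217 hours

0.0217 hours


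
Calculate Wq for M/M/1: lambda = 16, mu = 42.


rho = 16/42; Wq = rho/(mu - lambda) = 0.0147 hours

0.0147 hours


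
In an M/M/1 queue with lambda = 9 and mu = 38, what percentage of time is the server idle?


Idle fraction = (1 - rho) * 100 = (1 - 9/38) * 100 = 76.3%

76.3%


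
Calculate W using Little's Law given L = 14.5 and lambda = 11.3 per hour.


W = L / lambda = 14.5 / 11.3 = 1.2832 hours

1.2832 hours


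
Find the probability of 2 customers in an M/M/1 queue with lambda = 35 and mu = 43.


rho = 35/43; P(n) = (1-rho)*rho^n = (1-35/43)*(35/43)^2 = 0.1233

0.1233


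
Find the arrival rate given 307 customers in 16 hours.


lambda = total arrivals / time = 307 / 16 = 19.19 per hour

19.19 per hour


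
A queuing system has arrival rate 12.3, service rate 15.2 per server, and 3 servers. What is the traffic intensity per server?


rho = lambda / (c * mu) = 12.3 / (3 * 15.2) = 0.2697

0.2697


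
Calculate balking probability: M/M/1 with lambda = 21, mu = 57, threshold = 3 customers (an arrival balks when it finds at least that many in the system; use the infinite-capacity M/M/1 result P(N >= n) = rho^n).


P(N >= 3) = rho^3 = (21/57)^3 = 0.05

0.05


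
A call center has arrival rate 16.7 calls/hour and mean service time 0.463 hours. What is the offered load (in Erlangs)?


Offered load a = lambda * E[S] = 16.7 * 0.463 = 7.73 Erlangs

7.73 Erlangs


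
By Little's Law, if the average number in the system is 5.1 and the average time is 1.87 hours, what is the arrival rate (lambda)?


lambda = L / W = 5.1 / 1.87 = 2.73 per hour

2.73 per hour


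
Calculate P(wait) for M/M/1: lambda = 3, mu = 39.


P(wait) = rho = lambda/mu = 3/39 = 0.0769

0.0769


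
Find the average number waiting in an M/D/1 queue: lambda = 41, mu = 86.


M/D/1: Lq = rho^2 / (2*(1-rho)) where rho = 41/86; Lq = 0.22

0.22


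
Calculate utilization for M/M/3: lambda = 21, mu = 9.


rho = lambda/(c*mu) = 21/(3*9) = 0.7778

0.7778


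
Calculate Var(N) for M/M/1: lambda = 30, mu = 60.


rho = 30/60; Var(N) = rho/(1-rho)^2 = 2.0

2.0


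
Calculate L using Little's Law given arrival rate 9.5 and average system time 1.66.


L = lambda * W = 9.5 * 1.66 = 15.77

15.77


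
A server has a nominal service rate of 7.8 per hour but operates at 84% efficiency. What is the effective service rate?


Effective rate = mu * efficiency = 7.8 * 0.84 = 6.55 per hour

6.55 per hour


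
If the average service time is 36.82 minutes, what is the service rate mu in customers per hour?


mu = 60 / avg_service_time = 60 / 36.82 = 1.63 per hour

1.63 per hour


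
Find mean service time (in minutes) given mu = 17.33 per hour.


Mean service time = 60/mu = 60/17.33 = 3.46 minutes

3.46 minutes


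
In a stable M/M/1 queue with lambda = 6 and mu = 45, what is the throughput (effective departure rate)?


For a stable queue (lambda < mu), throughput = lambda = 6 per hour

6 per hour


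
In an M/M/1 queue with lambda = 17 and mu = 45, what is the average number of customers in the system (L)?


rho = 17/45; L = rho/(1-rho) = 0.61

0.61


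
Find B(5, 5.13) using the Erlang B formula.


B(N,A) = (A^N/N!) / sum(A^k/k!, k=0..N) with N=5, A=5.13 = 0.2953

0.2953


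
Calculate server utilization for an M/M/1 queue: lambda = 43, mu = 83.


rho = lambda/mu = 43/83 = 0.5181

0.5181


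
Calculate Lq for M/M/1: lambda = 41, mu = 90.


rho = 41/90; Lq = rho^2/(1-rho) = 0.38

0.38


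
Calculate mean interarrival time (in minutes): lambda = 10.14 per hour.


Mean interarrival time = 60/lambda = 60/10.14 = 5.92 minutes

5.92 minutes


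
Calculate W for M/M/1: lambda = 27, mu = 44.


W = 1/(mu - lambda) = 1/(44 - 27) = 0.0588 hours

0.0588 hours


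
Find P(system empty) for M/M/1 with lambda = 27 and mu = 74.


P0 = 1 - rho = 1 - 27/74 = 0.6351

0.6351


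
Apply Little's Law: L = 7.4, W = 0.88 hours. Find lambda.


lambda = L / W = 7.4 / 0.88 = 8.41 per hour

8.41 per hour


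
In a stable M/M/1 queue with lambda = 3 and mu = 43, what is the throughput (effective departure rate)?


For a stable queue (lambda < mu), throughput = lambda = 3 per hour

3 per hour


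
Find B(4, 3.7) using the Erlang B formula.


B(N,A) = (A^N/N!) / sum(A^k/k!, k=0..N) with N=4, A=3.7 = 0.2809

0.2809


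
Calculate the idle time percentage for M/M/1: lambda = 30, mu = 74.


Idle fraction = (1 - rho) * 100 = (1 - 30/74) * 100 = 59.5%

59.5%


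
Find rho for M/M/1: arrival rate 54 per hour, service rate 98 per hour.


rho = lambda/mu = 54/98 = 0.551

0.551


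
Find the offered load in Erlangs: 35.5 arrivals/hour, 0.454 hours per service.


Offered load a = lambda * E[S] = 35.5 * 0.454 = 16.12 Erlangs

16.12 Erlangs


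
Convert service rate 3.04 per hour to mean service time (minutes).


Mean service time = 60/mu = 60/3.04 = 19.74 minutes

19.74 minutes


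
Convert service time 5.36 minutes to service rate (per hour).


mu = 60 / avg_service_time = 60 / 5.36 = 11.19 per hour

11.19 per hour


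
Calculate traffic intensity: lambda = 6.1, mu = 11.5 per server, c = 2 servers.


rho = lambda / (c * mu) = 6.1 / (2 * 11.5) = 0.2652

0.2652


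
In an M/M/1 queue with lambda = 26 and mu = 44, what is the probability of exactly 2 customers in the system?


rho = 26/44; P(n) = (1-rho)*rho^n = (1-26/44)*(26/44)^2 = 0.1428

0.1428


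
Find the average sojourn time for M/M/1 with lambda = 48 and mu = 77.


W = 1/(mu - lambda) = 1/(77 - 48) = 0.0345 hours

0.0345 hours


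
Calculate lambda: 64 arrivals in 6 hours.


lambda = total arrivals / time = 64 / 6 = 10.67 per hour

10.67 per hour


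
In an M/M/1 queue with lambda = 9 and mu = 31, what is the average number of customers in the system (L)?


rho = 9/31; L = rho/(1-rho) = 0.41

0.41


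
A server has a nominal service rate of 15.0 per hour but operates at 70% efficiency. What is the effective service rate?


Effective rate = mu * efficiency = 15.0 * 0.7 = 10.5 per hour

10.5 per hour


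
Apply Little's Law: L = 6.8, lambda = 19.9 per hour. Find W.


W = L / lambda = 6.8 / 19.9 = 0.3417 hours

0.3417 hours


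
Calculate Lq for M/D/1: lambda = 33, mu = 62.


M/D/1: Lq = rho^2 / (2*(1-rho)) where rho = 33/62; Lq = 0.3

0.3


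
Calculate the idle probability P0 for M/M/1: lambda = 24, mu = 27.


P0 = 1 - rho = 1 - 24/27 = 0.1111

0.1111


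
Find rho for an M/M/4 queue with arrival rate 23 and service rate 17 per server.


rho = lambda/(c*mu) = 23/(4*17) = 0.3382

0.3382


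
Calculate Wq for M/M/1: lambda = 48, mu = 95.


rho = 48/95; Wq = rho/(mu - lambda) = 0.0108 hours

0.0108 hours


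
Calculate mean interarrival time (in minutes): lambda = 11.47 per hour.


Mean interarrival time = 60/lambda = 60/11.47 = 5.23 minutes

5.23 minutes


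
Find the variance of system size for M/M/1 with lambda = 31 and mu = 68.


rho = 31/68; Var(N) = rho/(1-rho)^2 = 1.54

1.54


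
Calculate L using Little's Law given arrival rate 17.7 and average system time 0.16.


L = lambda * W = 17.7 * 0.16 = 2.83

2.83


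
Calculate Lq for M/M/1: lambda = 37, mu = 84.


rho = 37/84; Lq = rho^2/(1-rho) = 0.35

0.35


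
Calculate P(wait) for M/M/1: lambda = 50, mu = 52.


P(wait) = rho = lambda/mu = 50/52 = 0.9615

0.9615


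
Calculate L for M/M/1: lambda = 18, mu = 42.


rho = 18/42; L = rho/(1-rho) = 0.75

0.75


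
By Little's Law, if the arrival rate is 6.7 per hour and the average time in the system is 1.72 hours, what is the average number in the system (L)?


L = lambda * W = 6.7 * 1.72 = 11.52

11.52


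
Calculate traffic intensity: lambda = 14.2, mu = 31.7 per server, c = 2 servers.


rho = lambda / (c * mu) = 14.2 / (2 * 31.7) = 0.224

0.224


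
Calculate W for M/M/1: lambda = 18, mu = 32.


W = 1/(mu - lambda) = 1/(32 - 18) = 0.0714 hours

0.0714 hours


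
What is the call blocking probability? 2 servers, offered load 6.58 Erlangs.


B(N,A) = (A^N/N!) / sum(A^k/k!, k=0..N) with N=2, A=6.58 = 0.7407

0.7407


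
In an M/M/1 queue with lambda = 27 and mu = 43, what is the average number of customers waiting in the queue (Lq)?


rho = 27/43; Lq = rho^2/(1-rho) = 1.06

1.06


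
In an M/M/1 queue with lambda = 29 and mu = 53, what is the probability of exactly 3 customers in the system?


rho = 29/53; P(n) = (1-rho)*rho^n = (1-29/53)*(29/53)^3 = 0.0742

0.0742


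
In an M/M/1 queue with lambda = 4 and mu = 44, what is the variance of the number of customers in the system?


rho = 4/44; Var(N) = rho/(1-rho)^2 = 0.11

0.11


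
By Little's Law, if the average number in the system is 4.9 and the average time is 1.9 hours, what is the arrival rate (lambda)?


lambda = L / W = 4.9 / 1.9 = 2.58 per hour

2.58 per hour


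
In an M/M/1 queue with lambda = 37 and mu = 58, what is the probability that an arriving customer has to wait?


P(wait) = rho = lambda/mu = 37/58 = 0.6379

0.6379


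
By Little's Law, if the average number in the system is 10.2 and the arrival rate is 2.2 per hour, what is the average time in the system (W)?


W = L / lambda = 10.2 / 2.2 = 4.6364 hours

4.6364 hours


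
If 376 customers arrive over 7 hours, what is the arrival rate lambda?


lambda = total arrivals / time = 376 / 7 = 53.71 per hour

53.71 per hour


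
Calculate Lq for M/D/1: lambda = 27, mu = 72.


M/D/1: Lq = rho^2 / (2*(1-rho)) where rho = 27/72; Lq = 0.11

0.11


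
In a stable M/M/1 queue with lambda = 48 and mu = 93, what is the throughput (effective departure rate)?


For a stable queue (lambda < mu), throughput = lambda = 48 per hour

48 per hour


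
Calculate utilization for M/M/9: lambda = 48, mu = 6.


rho = lambda/(c*mu) = 48/(9*6) = 0.8889

0.8889


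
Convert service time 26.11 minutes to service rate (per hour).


mu = 60 / avg_service_time = 60 / 26.11 = 2.3 per hour

2.3 per hour


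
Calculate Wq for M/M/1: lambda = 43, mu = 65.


rho = 43/65; Wq = rho/(mu - lambda) = 0.0301 hours

0.0301 hours


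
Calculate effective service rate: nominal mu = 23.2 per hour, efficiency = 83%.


Effective rate = mu * efficiency = 23.2 * 0.83 = 19.26 per hour

19.26 per hour


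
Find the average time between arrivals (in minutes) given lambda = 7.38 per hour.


Mean interarrival time = 60/lambda = 60/7.38 = 8.13 minutes

8.13 minutes


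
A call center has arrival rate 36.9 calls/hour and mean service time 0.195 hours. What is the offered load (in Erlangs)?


Offered load a = lambda * E[S] = 36.9 * 0.195 = 7.2 Erlangs

7.2 Erlangs


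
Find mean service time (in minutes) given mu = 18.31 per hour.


Mean service time = 60/mu = 60/18.31 = 3.28 minutes

3.28 minutes


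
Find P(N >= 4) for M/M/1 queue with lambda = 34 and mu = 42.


P(N >= 4) = rho^4 = (34/42)^4 = 0.4295

0.4295


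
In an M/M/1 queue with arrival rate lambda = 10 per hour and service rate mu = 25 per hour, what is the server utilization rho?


rho = lambda/mu = 10/25 = 0.4

0.4


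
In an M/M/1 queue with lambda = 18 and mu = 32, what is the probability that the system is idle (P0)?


P0 = 1 - rho = 1 - 18/32 = 0.4375

0.4375


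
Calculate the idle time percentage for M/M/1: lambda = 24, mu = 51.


Idle fraction = (1 - rho) * 100 = (1 - 24/51) * 100 = 52.9%

52.9%


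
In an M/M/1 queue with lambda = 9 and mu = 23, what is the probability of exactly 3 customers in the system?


rho = 9/23; P(n) = (1-rho)*rho^n = (1-9/23)*(9/23)^3 = 0.0365

0.0365


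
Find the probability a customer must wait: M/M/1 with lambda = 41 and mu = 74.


P(wait) = rho = lambda/mu = 41/74 = 0.5541

0.5541


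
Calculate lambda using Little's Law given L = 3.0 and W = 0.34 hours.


lambda = L / W = 3.0 / 0.34 = 8.82 per hour

8.82 per hour


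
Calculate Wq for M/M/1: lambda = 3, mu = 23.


rho = 3/23; Wq = rho/(mu - lambda) = 0.0065 hours

0.0065 hours


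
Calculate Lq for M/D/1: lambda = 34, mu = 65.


M/D/1: Lq = rho^2 / (2*(1-rho)) where rho = 34/65; Lq = 0.29

0.29


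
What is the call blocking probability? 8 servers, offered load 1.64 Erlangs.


B(N,A) = (A^N/N!) / sum(A^k/k!, k=0..N) with N=8, A=1.64 = 0.0003

0.0003


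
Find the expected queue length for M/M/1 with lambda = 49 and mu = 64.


rho = 49/64; Lq = rho^2/(1-rho) = 2.5

2.5


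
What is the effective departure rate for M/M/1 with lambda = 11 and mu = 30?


For a stable queue (lambda < mu), throughput = lambda = 11 per hour

11 per hour


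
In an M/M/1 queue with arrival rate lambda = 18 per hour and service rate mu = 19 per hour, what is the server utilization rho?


rho = lambda/mu = 18/19 = 0.9474

0.9474


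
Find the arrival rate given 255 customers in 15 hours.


lambda = total arrivals / time = 255 / 15 = 17.0 per hour

17.0 per hour


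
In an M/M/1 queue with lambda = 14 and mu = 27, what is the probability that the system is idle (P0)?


P0 = 1 - rho = 1 - 14/27 = 0.4815

0.4815


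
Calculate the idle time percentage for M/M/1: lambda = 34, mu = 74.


Idle fraction = (1 - rho) * 100 = (1 - 34/74) * 100 = 54.1%

54.1%


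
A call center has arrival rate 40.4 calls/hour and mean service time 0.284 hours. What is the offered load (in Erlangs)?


Offered load a = lambda * E[S] = 40.4 * 0.284 = 11.47 Erlangs

11.47 Erlangs


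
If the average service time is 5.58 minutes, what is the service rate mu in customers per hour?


mu = 60 / avg_service_time = 60 / 5.58 = 10.75 per hour

10.75 per hour


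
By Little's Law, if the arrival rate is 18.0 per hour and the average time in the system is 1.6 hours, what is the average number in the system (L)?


L = lambda * W = 18.0 * 1.6 = 28.8

28.8


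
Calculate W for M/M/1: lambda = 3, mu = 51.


W = 1/(mu - lambda) = 1/(51 - 3) = 0.0208 hours

0.0208 hours


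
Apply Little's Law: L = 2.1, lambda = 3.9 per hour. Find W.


W = L / lambda = 2.1 / 3.9 = 0.5385 hours

0.5385 hours


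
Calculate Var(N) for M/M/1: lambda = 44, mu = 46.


rho = 44/46; Var(N) = rho/(1-rho)^2 = 506.0

506.0


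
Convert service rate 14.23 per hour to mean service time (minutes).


Mean service time = 60/mu = 60/14.23 = 4.22 minutes

4.22 minutes


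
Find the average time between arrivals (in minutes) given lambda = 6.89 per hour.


Mean interarrival time = 60/lambda = 60/6.89 = 8.71 minutes

8.71 minutes


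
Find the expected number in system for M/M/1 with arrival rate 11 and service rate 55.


rho = 11/55; L = rho/(1-rho) = 0.25

0.25


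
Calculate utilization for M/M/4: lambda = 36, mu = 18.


rho = lambda/(c*mu) = 36/(4*18) = 0.5

0.5


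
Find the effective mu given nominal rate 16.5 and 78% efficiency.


Effective rate = mu * efficiency = 16.5 * 0.78 = 12.87 per hour

12.87 per hour


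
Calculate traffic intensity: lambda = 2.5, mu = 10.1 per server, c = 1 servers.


rho = lambda / (c * mu) = 2.5 / (1 * 10.1) = 0.2475

0.2475


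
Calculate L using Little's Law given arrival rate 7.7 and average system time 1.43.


L = lambda * W = 7.7 * 1.43 = 11.01

11.01


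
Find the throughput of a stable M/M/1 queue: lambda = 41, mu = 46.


For a stable queue (lambda < mu), throughput = lambda = 41 per hour

41 per hour


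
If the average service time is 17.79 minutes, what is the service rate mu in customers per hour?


mu = 60 / avg_service_time = 60 / 17.79 = 3.37 per hour

3.37 per hour


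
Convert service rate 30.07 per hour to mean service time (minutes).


Mean service time = 60/mu = 60/30.07 = 2.0 minutes

2.0 minutes


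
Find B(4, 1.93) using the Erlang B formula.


B(N,A) = (A^N/N!) / sum(A^k/k!, k=0..N) with N=4, A=1.93 = 0.088

0.088


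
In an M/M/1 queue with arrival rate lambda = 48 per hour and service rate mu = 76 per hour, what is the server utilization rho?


rho = lambda/mu = 48/76 = 0.6316

0.6316


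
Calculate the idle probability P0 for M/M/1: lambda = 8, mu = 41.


P0 = 1 - rho = 1 - 8/41 = 0.8049

0.8049


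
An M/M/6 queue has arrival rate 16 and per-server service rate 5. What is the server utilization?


rho = lambda/(c*mu) = 16/(6*5) = 0.5333

0.5333


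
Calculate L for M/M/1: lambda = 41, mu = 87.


rho = 41/87; L = rho/(1-rho) = 0.89

0.89
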